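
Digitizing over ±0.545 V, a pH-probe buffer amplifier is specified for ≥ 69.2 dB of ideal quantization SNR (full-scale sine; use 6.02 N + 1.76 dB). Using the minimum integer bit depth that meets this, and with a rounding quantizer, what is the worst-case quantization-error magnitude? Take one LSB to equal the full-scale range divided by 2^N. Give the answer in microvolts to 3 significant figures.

133 µV

Full-scale range = 0.545 V − (-0.545 V) = 1.09 V.
6.02 N + 1.76 ≥ 69.2 gives N ≥ 11.203, so the minimum integer is 12.
LSB = 1.09 V ÷ 2^12 = 1.09/4096 V = 266.11 µV.
Half an LSB is 133 µV.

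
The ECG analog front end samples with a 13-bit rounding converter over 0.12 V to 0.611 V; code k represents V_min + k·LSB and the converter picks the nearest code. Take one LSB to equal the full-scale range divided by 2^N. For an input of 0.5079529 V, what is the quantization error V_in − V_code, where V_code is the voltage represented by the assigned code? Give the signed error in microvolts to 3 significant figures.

−16.2 µV

The full-scale span is 0.611 − (0.12) = 0.491 V. LSB = 0.491 V / 2^13 ≈ 59.94 µV.
Position in LSBs: (0.5079529 − (0.12)) × 8192/0.491 = 6472.7294; rounding gives k = 6473.
V_code = 0.12 + (6473/8192) × 0.491 = 0.5079691162 V.
Error = V_in − V_code = 0.5079529 − (0.5079691162) = −16.2 µV.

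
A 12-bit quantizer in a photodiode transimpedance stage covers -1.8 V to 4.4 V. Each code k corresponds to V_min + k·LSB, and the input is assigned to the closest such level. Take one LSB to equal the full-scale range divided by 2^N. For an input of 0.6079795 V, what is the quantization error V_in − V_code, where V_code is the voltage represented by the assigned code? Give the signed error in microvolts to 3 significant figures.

Range = 4.4 − (-1.8) = 6.2 V. LSB = 6.2 V / 2^12 ≈ 1.514 mV.
(0.6079795 − (-1.8)) / LSB = 2.4079795 × 4096/6.2 = 1590.8200. Nearest integer: k = 1591.
V_code = -1.8 + (1591/4096) × 6.2 = 0.6082519531 V.
Error = V_in − V_code = 0.6079795 − (0.6082519531) = −272 µV.

−272 µV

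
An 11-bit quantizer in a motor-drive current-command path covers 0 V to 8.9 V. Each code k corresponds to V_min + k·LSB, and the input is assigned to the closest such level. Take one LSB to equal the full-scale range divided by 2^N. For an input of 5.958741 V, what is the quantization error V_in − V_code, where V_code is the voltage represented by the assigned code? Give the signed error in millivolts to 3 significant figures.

+0.782 mV

Range is 8.9 V. LSB = 8.9 V / 2^11 ≈ 4.346 mV.
(V_in − V_min)/LSB = (5.958741 − (0)) × 2048/8.9 = 1371.1800 → nearest code k = 1371.
Reconstructed level: 0 + 1371 × 8.9/2048 V = 5.957958984 V.
Error = V_in − V_code = 5.958741 − (5.957958984) = +0.782 mV.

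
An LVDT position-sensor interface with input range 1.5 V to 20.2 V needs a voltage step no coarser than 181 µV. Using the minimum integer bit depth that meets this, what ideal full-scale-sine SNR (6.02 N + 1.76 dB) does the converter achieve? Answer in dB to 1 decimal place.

104.1 dB

Span: 20.2 V − (1.5 V) = 18.7 V.
18.7 V / 181 µV = 103300. Since 2^16 = 65536 and 2^17 = 131072, N = 17.
6.02(17) + 1.76 = 104.10 dB.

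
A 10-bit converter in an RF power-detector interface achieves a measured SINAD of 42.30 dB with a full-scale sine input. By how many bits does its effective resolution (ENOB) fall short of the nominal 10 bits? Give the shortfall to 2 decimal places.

3.27 bits

N_eff = (42.30 − 1.76)/6.02 = 6.7342 bits.
10 − 6.7342 = 3.27 bits below nominal.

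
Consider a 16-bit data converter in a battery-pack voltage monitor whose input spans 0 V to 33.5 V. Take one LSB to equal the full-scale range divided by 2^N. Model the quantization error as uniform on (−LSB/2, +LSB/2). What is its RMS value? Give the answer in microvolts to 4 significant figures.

147.6 µV

Span = 33.5 V.
One LSB is 33.5 V / 65536 = 0.511169 mV.
σ_q = LSB/√12 = 0.511169 mV/3.4641 = 147.6 µV.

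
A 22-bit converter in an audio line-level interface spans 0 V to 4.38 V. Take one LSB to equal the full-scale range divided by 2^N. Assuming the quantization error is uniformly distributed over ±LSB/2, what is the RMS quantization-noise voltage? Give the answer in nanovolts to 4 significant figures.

Range is 4.38 V.
One LSB is 4.38 V / 4194304 = 1.04427 µV.
RMS of a uniform error over width LSB is LSB/√12 = 301.5 nV.

301.5 nV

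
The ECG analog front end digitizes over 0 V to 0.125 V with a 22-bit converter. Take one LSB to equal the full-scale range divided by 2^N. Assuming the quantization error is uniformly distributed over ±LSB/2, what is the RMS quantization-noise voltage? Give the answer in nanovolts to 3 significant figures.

8.60 nV

Span = 0.125 V.
LSB = 0.125 V ÷ 2^22 = 0.125/4194304 V = 29.802 nV.
RMS of a uniform error over width LSB is LSB/√12 = 8.60 nV.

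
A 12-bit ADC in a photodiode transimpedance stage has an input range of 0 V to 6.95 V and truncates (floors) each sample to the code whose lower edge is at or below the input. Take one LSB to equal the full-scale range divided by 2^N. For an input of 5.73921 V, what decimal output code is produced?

Range is 6.95 V. LSB = 6.95 V / 2^12 ≈ 1.697 mV.
code = ⌊(V_in − V_min)/LSB⌋ = ⌊(V_in − V_min) × 2^12 / range⌋
     = ⌊(5.73921 − (0)) × 4096 / 6.95⌋ = ⌊5.73921 × 4096/6.95⌋
     = ⌊3382.418⌋ = 3382.

3382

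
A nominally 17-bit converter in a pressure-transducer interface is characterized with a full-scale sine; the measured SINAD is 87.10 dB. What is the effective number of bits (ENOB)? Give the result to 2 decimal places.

ENOB = (87.10 − 1.76)/6.02 = 14.1761 bits.

14.18 bits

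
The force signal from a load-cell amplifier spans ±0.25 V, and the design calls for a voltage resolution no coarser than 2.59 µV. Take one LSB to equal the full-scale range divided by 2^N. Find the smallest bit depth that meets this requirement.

The full-scale span is 0.25 − (-0.25) = 0.5 V.
0.5 V / 2.59 µV = 193100. Since 2^17 = 131072 and 2^18 = 262144, N = 18.

18 bits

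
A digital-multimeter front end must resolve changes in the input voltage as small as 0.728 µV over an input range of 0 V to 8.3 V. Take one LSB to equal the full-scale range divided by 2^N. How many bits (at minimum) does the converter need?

24 bits

Span = 8.3 V.
8.3 V / 0.728 µV = 1.140e7. Since 2^23 = 8388608 and 2^24 = 16777216, N = 24.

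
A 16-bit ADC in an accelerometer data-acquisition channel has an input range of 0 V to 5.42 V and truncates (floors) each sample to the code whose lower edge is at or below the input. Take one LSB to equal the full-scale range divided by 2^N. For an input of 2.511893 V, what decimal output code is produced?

Range is 5.42 V. LSB = 5.42 V / 2^16 ≈ 82.70 µV.
code = ⌊(V_in − V_min)/LSB⌋ = ⌊(V_in − V_min) × 2^16 / range⌋
     = ⌊(2.511893 − (0)) × 65536 / 5.42⌋ = ⌊2.511893 × 65536/5.42⌋
     = ⌊30372.587⌋ = 30372.

30372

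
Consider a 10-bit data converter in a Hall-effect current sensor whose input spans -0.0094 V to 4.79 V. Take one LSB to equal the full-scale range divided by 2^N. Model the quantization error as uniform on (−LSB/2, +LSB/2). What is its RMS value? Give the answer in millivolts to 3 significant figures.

1.35 mV

The full-scale span is 4.79 − (-0.0094) = 4.7994 V.
LSB = 4.7994 V ÷ 2^10 = 4.7994/1024 V = 4.6869 mV.
For a uniform distribution on [−LSB/2, +LSB/2], V_rms = LSB/√12 = 4.6869 mV/3.4641 = 1.35 mV.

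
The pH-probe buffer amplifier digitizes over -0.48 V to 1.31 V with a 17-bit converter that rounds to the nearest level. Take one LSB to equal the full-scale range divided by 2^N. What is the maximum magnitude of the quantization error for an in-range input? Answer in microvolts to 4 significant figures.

Span: 1.31 V − (-0.48 V) = 1.79 V.
One LSB is 1.79 V / 131072 = 13.6566 µV.
Worst-case error for round-to-nearest is half an LSB: 6.828 µV.

6.828 µV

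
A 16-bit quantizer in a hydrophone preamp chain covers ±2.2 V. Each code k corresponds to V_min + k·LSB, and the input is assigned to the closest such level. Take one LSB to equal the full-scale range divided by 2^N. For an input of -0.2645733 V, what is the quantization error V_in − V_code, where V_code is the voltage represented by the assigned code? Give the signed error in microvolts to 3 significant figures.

Range = 2.2 − (-2.2) = 4.4 V. LSB = 4.4 V / 2^16 ≈ 67.14 µV.
Position in LSBs: (-0.2645733 − (-2.2)) × 65536/4.4 = 28827.3010; rounding gives k = 28827.
V_code = -2.2 + (28827/65536) × 4.4 = -0.26459350586 V.
e = -0.2645733 − (-0.26459350586) = +20.2 µV.

+20.2 µV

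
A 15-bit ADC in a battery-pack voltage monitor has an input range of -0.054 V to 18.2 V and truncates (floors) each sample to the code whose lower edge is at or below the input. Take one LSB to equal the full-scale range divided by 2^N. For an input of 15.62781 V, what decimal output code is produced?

28150

The full-scale span is 18.2 − (-0.054) = 18.254 V. LSB = 18.254 V / 2^15 ≈ 0.5571 mV.
(V_in − V_min) × 2^15/range = (15.62781 − (-0.054)) × 32768/18.254 = 28150.627.
Floor → code = 28150.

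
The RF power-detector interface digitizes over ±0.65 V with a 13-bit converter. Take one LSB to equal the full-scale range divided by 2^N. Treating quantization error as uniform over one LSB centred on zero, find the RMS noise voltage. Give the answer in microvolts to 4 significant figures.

45.81 µV

Span: 0.65 V − (-0.65 V) = 1.3 V.
LSB = 1.3 V ÷ 2^13 = 1.3/8192 V = 158.691 µV.
For a uniform distribution on [−LSB/2, +LSB/2], V_rms = LSB/√12 = 158.691 µV/3.4641 = 45.81 µV.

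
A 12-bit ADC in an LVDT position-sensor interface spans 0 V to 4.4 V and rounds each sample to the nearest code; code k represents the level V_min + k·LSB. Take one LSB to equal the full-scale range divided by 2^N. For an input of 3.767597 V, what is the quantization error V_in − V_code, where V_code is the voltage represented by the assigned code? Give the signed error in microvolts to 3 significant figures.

+312 µV

Range is 4.4 V. LSB = 4.4 V / 2^12 ≈ 1.074 mV.
Position in LSBs: (3.767597 − (0)) × 4096/4.4 = 3507.2903; rounding gives k = 3507.
V_code = V_min + k × range/2^12 = 0 + 3507 × 4.4/4096 = 3.767285156 V.
e = 3.767597 − (3.767285156) = +312 µV.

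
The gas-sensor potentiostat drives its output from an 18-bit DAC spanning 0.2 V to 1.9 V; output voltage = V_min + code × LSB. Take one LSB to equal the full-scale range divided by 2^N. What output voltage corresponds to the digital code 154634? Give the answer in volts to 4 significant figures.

1.203 V

The full-scale span is 1.9 − (0.2) = 1.7 V. LSB = 1.7 V / 2^18.
V_out = 0.2 + 154634 × (1.7/262144) V
      = 0.2 + 1.00280 = 1.20280 V.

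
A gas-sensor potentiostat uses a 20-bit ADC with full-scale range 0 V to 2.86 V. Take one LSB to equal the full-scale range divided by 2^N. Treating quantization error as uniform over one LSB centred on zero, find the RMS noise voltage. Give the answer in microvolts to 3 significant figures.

Range is 2.86 V.
One LSB is 2.86 V / 1048576 = 2.7275 µV.
RMS of a uniform error over width LSB is LSB/√12 = 0.787 µV.

0.787 µV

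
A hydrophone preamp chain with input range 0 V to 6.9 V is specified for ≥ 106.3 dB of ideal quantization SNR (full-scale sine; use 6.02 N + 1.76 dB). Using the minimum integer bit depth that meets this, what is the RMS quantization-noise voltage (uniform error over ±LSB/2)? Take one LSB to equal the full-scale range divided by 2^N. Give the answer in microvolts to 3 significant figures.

Range is 6.9 V.
N ≥ (106.3 − 1.76)/6.02 = 17.365 → N_min = 18.
One LSB is 6.9 V / 262144 = 26.321 µV.
RMS noise = LSB/√12 = 7.60 µV.

7.60 µV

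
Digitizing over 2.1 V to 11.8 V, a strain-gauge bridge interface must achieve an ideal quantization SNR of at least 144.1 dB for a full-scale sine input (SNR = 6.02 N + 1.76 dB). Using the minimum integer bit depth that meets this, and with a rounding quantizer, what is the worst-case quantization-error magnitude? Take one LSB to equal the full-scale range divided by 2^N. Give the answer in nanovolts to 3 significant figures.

289 nV

Range = 11.8 − (2.1) = 9.7 V.
Solving 6.02 N ≥ 144.1 − 1.76: N ≥ 23.645. Round up → N = 24.
LSB = 9.7 V ÷ 2^24 = 9.7/16777216 V = 0.57817 µV.
|e|_max = LSB/2 = 289 nV.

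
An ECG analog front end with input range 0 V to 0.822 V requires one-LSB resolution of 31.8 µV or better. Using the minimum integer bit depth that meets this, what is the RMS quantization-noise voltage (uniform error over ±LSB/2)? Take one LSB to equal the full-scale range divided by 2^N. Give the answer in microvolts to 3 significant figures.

7.24 µV

V_FS = 0.822 V.
Need 2^N ≥ 0.822 V / 31.8 µV = 25850 → N_min = 15.
One LSB is 0.822 V / 32768 = 25.085 µV.
V_rms = LSB/√12 = 7.24 µV.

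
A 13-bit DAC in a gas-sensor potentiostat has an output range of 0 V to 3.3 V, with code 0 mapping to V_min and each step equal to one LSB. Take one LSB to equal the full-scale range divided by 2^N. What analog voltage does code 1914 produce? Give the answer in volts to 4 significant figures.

0.7710 V

Span = 3.3 V. LSB = 3.3 V / 2^13.
V_out = 0 + 1914 × (3.3/8192) V
      = 0 + 0.771021 = 0.771021 V.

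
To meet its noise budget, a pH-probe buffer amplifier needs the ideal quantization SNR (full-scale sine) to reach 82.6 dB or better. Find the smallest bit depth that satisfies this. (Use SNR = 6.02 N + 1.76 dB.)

14 bits

N ≥ (82.6 − 1.76)/6.02 = 13.429 → N_min = 14.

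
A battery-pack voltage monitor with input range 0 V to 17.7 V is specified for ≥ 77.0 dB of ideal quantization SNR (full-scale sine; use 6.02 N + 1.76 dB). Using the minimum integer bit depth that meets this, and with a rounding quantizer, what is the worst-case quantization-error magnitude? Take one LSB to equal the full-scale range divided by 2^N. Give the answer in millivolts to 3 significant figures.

1.08 mV

Span = 17.7 V.
Required N = ⌈(77.0 − 1.76)/6.02⌉ = ⌈12.498⌉ = 13.
Step size = 17.7/8192 V = 2.1606 mV.
|e|_max = LSB/2 = 1.08 mV.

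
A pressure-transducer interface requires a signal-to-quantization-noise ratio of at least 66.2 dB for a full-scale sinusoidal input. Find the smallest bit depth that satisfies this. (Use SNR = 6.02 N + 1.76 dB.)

11 bits

Required N = ⌈(66.2 − 1.76)/6.02⌉ = ⌈10.704⌉ = 11.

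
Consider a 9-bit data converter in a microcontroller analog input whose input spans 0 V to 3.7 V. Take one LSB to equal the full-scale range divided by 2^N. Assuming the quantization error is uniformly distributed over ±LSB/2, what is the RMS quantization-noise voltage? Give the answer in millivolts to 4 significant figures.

V_FS = 3.7 V.
Step size = 3.7/512 V = 7.22656 mV.
RMS of a uniform error over width LSB is LSB/√12 = 2.086 mV.

2.086 mV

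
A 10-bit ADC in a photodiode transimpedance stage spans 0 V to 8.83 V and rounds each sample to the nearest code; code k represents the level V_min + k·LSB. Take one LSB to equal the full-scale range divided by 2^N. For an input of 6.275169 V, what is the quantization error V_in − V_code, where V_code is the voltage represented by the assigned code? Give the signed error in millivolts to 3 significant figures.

Span = 8.83 V. LSB = 8.83 V / 2^10 ≈ 8.623 mV.
(6.275169 − (0)) / LSB = 6.275169 × 1024/8.83 = 727.7206. Nearest integer: k = 728.
V_code = V_min + k × range/2^10 = 0 + 728 × 8.83/1024 = 6.277578125 V.
V_in − V_code = 6.275169 − (6.277578125) = −2.41 mV.

−2.41 mV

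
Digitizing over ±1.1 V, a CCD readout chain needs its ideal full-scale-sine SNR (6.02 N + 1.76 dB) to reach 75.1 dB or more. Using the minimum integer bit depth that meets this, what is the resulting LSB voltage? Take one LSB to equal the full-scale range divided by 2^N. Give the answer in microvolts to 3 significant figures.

Range = 1.1 − (-1.1) = 2.2 V.
6.02 N + 1.76 ≥ 75.1 gives N ≥ 12.183, so the minimum integer is 13.
Step size = 2.2/8192 V = 269 µV.

269 µV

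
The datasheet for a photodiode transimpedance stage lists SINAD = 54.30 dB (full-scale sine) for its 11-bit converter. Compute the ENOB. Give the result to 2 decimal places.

8.73 bits

(54.30 − 1.76) / 6.02 = 52.54/6.02 = 8.7276 effective bits.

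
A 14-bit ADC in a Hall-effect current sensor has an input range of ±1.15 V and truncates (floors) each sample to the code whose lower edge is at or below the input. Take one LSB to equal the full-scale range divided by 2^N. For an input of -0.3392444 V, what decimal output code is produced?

The full-scale span is 1.15 − (-1.15) = 2.3 V. LSB = 2.3 V / 2^14 ≈ 140.4 µV.
(V_in − V_min) × 2^14/range = (-0.3392444 − (-1.15)) × 16384/2.3 = 5775.400.
Floor → code = 5775.

5775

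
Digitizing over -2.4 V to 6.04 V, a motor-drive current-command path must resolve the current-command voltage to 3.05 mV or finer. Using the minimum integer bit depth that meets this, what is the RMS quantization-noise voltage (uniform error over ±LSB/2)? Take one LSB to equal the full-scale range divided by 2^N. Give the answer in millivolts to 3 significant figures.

The full-scale span is 6.04 − (-2.4) = 8.44 V.
Levels needed ≥ 8.44/3.05 mV = 2767. 2^12 = 4096 suffices, so N_min = 12.
LSB = 8.44 V ÷ 2^12 = 8.44/4096 V = 2.0605 mV.
RMS noise = LSB/√12 = 0.595 mV.

0.595 mV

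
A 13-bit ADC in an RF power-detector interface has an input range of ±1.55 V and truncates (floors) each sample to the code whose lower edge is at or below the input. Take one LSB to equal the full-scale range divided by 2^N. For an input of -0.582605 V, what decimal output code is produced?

2556

Span: 1.55 V − (-1.55 V) = 3.1 V. LSB = 3.1 V / 2^13 ≈ 378.4 µV.
(V_in − V_min) × 2^13/range = (-0.582605 − (-1.55)) × 8192/3.1 = 2556.419.
Floor → code = 2556.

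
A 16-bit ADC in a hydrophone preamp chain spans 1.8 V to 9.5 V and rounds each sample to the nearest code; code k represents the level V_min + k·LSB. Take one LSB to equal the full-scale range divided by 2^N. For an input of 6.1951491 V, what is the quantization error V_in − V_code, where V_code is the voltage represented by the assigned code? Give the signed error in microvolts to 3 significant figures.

The full-scale span is 9.5 − (1.8) = 7.7 V. LSB = 7.7 V / 2^16 ≈ 117.5 µV.
(6.1951491 − (1.8)) / LSB = 4.3951491 × 65536/7.7 = 37407.8560. Nearest integer: k = 37408.
V_code = 1.8 + (37408/65536) × 7.7 = 6.1951660156 V.
Error = V_in − V_code = 6.1951491 − (6.1951660156) = −16.9 µV.

−16.9 µV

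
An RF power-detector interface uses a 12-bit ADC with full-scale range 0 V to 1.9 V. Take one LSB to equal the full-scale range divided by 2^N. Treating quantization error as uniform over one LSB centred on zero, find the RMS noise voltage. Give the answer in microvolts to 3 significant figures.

Range is 1.9 V.
LSB = 1.9 V ÷ 2^12 = 1.9/4096 V = 463.87 µV.
V_rms = LSB/√12 = 463.87 µV / √12 = 134 µV.

134 µV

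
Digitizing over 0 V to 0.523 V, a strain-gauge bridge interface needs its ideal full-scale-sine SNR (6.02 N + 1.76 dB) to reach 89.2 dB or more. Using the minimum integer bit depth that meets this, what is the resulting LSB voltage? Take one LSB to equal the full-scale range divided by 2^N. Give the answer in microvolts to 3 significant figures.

Range is 0.523 V.
N ≥ (89.2 − 1.76)/6.02 = 14.525 → N_min = 15.
LSB = 0.523 V ÷ 2^15 = 0.523/32768 V = 16.0 µV.

16.0 µV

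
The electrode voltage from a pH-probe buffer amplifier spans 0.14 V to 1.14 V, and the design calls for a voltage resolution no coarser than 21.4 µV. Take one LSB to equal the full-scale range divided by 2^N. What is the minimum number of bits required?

16 bits

Range = 1.14 − (0.14) = 1 V.
Need 2^N ≥ 1 V / 21.4 µV = 46730 → N_min = 16.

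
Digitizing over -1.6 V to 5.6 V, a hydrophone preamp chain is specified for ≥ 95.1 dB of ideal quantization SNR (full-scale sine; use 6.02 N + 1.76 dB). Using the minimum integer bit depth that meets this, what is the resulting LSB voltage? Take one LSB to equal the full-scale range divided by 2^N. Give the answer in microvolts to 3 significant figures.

Range = 5.6 − (-1.6) = 7.2 V.
6.02 N + 1.76 ≥ 95.1 gives N ≥ 15.505, so the minimum integer is 16.
One LSB is 7.2 V / 65536 = 110 µV.

110 µV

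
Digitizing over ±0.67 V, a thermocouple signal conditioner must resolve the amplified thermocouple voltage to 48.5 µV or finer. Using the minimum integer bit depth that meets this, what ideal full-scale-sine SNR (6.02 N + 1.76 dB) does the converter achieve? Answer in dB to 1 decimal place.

92.1 dB

Span: 0.67 V − (-0.67 V) = 1.34 V.
Required number of levels: 1.34/48.5 µV = 27629; smallest N with 2^N ≥ that is 15.
Ideal SNR at N = 15: 6.02·15 + 1.76 = 92.1 dB.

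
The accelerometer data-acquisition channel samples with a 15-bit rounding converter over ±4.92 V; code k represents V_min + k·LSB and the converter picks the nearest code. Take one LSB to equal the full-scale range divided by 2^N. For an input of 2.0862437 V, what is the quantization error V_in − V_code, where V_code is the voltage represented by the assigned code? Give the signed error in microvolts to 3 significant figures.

+108 µV

Span: 4.92 V − (-4.92 V) = 9.84 V. LSB = 9.84 V / 2^15 ≈ 300.3 µV.
Position in LSBs: (2.0862437 − (-4.92)) × 32768/9.84 = 23331.3611; rounding gives k = 23331.
Reconstructed level: -4.92 + 23331 × 9.84/32768 V = 2.0861352539 V.
e = 2.0862437 − (2.0861352539) = +108 µV.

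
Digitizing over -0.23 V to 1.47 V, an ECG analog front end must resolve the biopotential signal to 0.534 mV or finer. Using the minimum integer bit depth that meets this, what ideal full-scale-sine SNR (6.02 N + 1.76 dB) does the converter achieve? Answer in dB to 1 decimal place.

74.0 dB

Span: 1.47 V − (-0.23 V) = 1.7 V.
Required number of levels: 1.7/0.534 mV = 3183.5; smallest N with 2^N ≥ that is 12.
SNR = 6.02 × 12 + 1.76 = 74.00 dB.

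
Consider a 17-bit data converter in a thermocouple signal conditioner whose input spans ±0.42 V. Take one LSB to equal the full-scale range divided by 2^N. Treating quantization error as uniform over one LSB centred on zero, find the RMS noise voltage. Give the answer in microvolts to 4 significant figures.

The full-scale span is 0.42 − (-0.42) = 0.84 V.
One LSB is 0.84 V / 131072 = 6.40869 µV.
σ_q = LSB/√12 = 6.40869 µV/3.4641 = 1.850 µV.

1.850 µV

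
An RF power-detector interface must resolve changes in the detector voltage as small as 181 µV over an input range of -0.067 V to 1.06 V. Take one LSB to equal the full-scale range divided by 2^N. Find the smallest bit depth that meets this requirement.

Full-scale range = 1.06 V − (-0.067 V) = 1.127 V.
Need 2^N ≥ 1.127 V / 181 µV = 6227 → N_min = 13.

13 bits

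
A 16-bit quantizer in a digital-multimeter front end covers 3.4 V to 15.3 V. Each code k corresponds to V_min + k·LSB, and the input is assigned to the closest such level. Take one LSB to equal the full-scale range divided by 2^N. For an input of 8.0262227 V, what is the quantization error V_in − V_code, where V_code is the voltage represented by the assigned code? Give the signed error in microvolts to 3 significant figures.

Full-scale range = 15.3 V − (3.4 V) = 11.9 V. LSB = 11.9 V / 2^16 ≈ 181.6 µV.
(8.0262227 − (3.4)) / LSB = 4.6262227 × 65536/11.9 = 25477.6581. Nearest integer: k = 25478.
V_code = 3.4 + (25478/65536) × 11.9 = 8.0262847900 V.
e = 8.0262227 − (8.0262847900) = −62.1 µV.

−62.1 µV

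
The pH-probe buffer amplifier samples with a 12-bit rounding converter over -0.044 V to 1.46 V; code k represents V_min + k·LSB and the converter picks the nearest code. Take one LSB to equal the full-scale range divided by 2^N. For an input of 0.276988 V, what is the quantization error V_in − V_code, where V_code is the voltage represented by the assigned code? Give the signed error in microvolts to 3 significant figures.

Span: 1.46 V − (-0.044 V) = 1.504 V. LSB = 1.504 V / 2^12 ≈ 367.2 µV.
(0.276988 − (-0.044)) / LSB = 0.320988 × 4096/1.504 = 874.1801. Nearest integer: k = 874.
Reconstructed level: -0.044 + 874 × 1.504/4096 V = 0.2769218750 V.
Error = V_in − V_code = 0.276988 − (0.2769218750) = +66.1 µV.

+66.1 µV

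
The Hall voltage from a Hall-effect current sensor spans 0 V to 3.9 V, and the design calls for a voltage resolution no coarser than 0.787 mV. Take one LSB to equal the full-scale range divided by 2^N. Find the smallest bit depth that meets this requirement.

13 bits

Range is 3.9 V.
Required number of levels: 3.9/0.787 mV = 4955.5; smallest N with 2^N ≥ that is 13.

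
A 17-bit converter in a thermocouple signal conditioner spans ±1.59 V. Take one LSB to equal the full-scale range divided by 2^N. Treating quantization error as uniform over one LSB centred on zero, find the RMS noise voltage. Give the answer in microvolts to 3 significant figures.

The full-scale span is 1.59 − (-1.59) = 3.18 V.
LSB = 3.18 V / 2^17 = 24.261 µV.
RMS of a uniform error over width LSB is LSB/√12 = 7.00 µV.

7.00 µV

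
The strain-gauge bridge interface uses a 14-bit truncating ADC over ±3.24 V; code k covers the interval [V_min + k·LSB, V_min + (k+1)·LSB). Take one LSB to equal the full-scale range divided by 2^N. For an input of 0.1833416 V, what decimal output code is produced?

8655

The full-scale span is 3.24 − (-3.24) = 6.48 V. LSB = 6.48 V / 2^14 ≈ 395.5 µV.
(V_in − V_min) × 2^14/range = (0.1833416 − (-3.24)) × 16384/6.48 = 8655.560.
Floor → code = 8655.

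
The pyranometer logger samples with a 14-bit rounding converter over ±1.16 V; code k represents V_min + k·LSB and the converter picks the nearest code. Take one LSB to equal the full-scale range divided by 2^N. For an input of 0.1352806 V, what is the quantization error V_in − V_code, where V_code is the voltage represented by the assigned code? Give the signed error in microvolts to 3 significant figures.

Full-scale range = 1.16 V − (-1.16 V) = 2.32 V. LSB = 2.32 V / 2^14 ≈ 141.6 µV.
(0.1352806 − (-1.16)) / LSB = 1.2952806 × 16384/2.32 = 9147.3609. Nearest integer: k = 9147.
V_code = -1.16 + (9147/16384) × 2.32 = 0.13522949219 V.
V_in − V_code = 0.1352806 − (0.13522949219) = +51.1 µV.

+51.1 µV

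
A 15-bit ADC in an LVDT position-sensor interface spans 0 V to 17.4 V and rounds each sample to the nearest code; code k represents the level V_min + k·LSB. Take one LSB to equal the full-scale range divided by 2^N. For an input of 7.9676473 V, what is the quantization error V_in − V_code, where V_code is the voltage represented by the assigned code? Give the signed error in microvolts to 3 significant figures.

−95.6 µV

Span = 17.4 V. LSB = 17.4 V / 2^15 ≈ 0.5310 mV.
Position in LSBs: (7.9676473 − (0)) × 32768/17.4 = 15004.8199; rounding gives k = 15005.
V_code = V_min + k × range/2^15 = 0 + 15005 × 17.4/32768 = 7.9677429199 V.
V_in − V_code = 7.9676473 − (7.9677429199) = −95.6 µV.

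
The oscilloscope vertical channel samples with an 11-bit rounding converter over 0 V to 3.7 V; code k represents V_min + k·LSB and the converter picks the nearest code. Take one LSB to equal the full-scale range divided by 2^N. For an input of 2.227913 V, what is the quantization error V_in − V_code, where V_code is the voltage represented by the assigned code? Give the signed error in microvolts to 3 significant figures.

+325 µV

Range is 3.7 V. LSB = 3.7 V / 2^11 ≈ 1.807 mV.
Position in LSBs: (2.227913 − (0)) × 2048/3.7 = 1233.1800; rounding gives k = 1233.
Reconstructed level: 0 + 1233 × 3.7/2048 V = 2.227587891 V.
V_in − V_code = 2.227913 − (2.227587891) = +325 µV.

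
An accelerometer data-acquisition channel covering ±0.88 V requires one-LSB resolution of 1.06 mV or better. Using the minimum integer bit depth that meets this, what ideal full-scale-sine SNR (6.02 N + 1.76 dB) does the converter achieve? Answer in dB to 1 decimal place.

The full-scale span is 0.88 − (-0.88) = 1.76 V.
Levels needed ≥ 1.76/1.06 mV = 1660. 2^11 = 2048 suffices, so N_min = 11.
Ideal SNR at N = 11: 6.02·11 + 1.76 = 68.0 dB.

68.0 dB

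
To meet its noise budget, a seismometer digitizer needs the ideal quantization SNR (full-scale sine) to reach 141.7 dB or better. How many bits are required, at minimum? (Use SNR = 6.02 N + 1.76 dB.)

24 bits

Solving 6.02 N ≥ 141.7 − 1.76: N ≥ 23.246. Round up → N = 24.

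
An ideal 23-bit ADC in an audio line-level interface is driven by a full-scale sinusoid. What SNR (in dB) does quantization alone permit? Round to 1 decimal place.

140.2 dB

Ideal quantization SNR: 6.02 × 23 + 1.76 dB = 140.2 dB.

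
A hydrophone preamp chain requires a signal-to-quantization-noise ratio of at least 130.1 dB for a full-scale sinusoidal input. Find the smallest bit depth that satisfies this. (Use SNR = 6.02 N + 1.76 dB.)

Solving 6.02 N ≥ 130.1 − 1.76: N ≥ 21.319. Round up → N = 22.

22 bits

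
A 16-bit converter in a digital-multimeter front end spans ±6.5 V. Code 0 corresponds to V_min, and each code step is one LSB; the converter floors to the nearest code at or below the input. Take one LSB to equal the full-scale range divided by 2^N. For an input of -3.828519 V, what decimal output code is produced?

13467

Full-scale range = 6.5 V − (-6.5 V) = 13 V. LSB = 13 V / 2^16 ≈ 198.4 µV.
code = ⌊(V_in − V_min)/LSB⌋ = ⌊(V_in − V_min) × 2^16 / range⌋
     = ⌊(-3.828519 − (-6.5)) × 65536 / 13⌋ = ⌊2.671481 × 65536/13⌋
     = ⌊13467.552⌋ = 13467.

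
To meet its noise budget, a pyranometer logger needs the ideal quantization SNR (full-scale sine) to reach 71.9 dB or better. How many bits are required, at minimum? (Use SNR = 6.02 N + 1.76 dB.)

N ≥ (71.9 − 1.76)/6.02 = 11.651 → N_min = 12.

12 bits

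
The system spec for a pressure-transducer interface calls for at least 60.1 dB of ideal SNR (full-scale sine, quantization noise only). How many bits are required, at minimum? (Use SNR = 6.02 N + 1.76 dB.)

Required N = ⌈(60.1 − 1.76)/6.02⌉ = ⌈9.691⌉ = 10.

10 bits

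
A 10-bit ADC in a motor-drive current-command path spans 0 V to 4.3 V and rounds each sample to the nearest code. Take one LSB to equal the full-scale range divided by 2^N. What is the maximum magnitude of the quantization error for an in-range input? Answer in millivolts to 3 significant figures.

2.10 mV

Span = 4.3 V.
LSB = 4.3 V ÷ 2^10 = 4.3/1024 V = 4.1992 mV.
A rounding quantizer has |error| ≤ LSB/2 = 2.10 mV.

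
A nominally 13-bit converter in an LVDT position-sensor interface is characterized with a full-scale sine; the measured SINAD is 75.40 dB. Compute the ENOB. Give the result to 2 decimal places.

12.23 bits

ENOB = (75.40 − 1.76)/6.02 = 12.2326 bits.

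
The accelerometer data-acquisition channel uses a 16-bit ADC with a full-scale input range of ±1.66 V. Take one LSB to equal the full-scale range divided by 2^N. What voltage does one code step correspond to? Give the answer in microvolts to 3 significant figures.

50.7 µV

Range = 1.66 − (-1.66) = 3.32 V.
2^16 = 65536 levels.
LSB = 3.32 V / 2^16 = 50.7 µV.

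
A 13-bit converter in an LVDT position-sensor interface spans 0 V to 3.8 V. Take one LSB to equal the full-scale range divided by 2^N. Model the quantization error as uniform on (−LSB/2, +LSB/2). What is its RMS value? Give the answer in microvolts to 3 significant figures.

134 µV

Range is 3.8 V.
Step size = 3.8/8192 V = 463.87 µV.
RMS of a uniform error over width LSB is LSB/√12 = 134 µV.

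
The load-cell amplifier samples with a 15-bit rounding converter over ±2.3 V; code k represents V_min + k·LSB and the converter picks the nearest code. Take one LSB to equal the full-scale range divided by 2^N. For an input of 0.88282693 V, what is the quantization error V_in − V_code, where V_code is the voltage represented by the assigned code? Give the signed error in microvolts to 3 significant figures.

−28.3 µV

Full-scale range = 2.3 V − (-2.3 V) = 4.6 V. LSB = 4.6 V / 2^15 ≈ 140.4 µV.
Position in LSBs: (0.88282693 − (-2.3)) × 32768/4.6 = 22672.7984; rounding gives k = 22673.
V_code = V_min + k × range/2^15 = -2.3 + 22673 × 4.6/32768 = 0.88285522461 V.
Error = V_in − V_code = 0.88282693 − (0.88285522461) = −28.3 µV.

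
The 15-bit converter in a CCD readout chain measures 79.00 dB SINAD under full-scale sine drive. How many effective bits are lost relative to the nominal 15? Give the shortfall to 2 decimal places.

2.17 bits

Effective bits = (79.00 − 1.76)/6.02 = 12.8306.
Shortfall = 15 − 12.8306 = 2.1694 bits.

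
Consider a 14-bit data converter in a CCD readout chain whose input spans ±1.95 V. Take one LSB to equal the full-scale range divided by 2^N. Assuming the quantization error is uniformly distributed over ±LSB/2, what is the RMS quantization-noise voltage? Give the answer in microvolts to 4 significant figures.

Range = 1.95 − (-1.95) = 3.9 V.
LSB = 3.9 V / 2^14 = 238.037 µV.
σ_q = LSB/√12 = 238.037 µV/3.4641 = 68.72 µV.

68.72 µV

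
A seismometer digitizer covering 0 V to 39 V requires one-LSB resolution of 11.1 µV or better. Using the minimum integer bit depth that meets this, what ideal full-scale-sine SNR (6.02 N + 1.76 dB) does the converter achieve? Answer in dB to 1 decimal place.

134.2 dB

Span = 39 V.
39 V / 11.1 µV = 3.514e6. Since 2^21 = 2097152 and 2^22 = 4194304, N = 22.
SNR = 6.02 × 22 + 1.76 = 134.20 dB.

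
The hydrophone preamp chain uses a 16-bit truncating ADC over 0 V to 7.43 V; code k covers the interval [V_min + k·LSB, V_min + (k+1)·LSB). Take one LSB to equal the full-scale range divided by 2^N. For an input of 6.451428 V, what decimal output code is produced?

Full-scale range = 7.43 V. LSB = 7.43 V / 2^16 ≈ 113.4 µV.
V_in − V_min = 6.451428 − (0) = 6.451428 V.
Divide by LSB: 6.451428 × 65536/7.43 = 56904.5472.
Truncating gives code 56904.

56904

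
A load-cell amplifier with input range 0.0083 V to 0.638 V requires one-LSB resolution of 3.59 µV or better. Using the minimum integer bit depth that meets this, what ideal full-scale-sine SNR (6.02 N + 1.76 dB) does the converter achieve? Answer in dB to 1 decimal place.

110.1 dB

The full-scale span is 0.638 − (0.0083) = 0.6297 V.
Levels needed ≥ 0.6297/3.59 µV = 175400. 2^18 = 262144 suffices, so N_min = 18.
6.02(18) + 1.76 = 110.12 dB.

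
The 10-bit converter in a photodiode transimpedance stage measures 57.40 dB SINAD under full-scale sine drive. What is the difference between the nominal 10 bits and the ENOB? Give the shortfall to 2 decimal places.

0.76 bits

ENOB = (SINAD − 1.76)/6.02 = (57.40 − 1.76)/6.02 = 9.2425 bits.
10 − 9.2425 = 0.76 bits below nominal.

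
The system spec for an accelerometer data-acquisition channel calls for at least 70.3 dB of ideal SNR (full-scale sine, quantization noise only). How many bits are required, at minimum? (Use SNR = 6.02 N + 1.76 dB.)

12 bits

6.02 N + 1.76 ≥ 70.3 gives N ≥ 11.385, so the minimum integer is 12.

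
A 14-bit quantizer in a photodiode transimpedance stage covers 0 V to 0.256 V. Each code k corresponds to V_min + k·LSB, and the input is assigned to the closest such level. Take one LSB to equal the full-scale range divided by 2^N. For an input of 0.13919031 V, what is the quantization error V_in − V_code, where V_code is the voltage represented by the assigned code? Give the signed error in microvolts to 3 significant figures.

Range is 0.256 V. LSB = 0.256 V / 2^14 ≈ 15.63 µV.
Position in LSBs: (0.13919031 − (0)) × 16384/0.256 = 8908.1798; rounding gives k = 8908.
V_code = V_min + k × range/2^14 = 0 + 8908 × 0.256/16384 = 0.13918750000 V.
e = 0.13919031 − (0.13918750000) = +2.81 µV.

+2.81 µV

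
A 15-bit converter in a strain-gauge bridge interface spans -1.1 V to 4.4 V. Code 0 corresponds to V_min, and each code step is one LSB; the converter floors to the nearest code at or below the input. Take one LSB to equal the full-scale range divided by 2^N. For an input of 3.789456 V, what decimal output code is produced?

29130

Full-scale range = 4.4 V − (-1.1 V) = 5.5 V. LSB = 5.5 V / 2^15 ≈ 167.8 µV.
(V_in − V_min) × 2^15/range = (3.789456 − (-1.1)) × 32768/5.5 = 29130.490.
Floor → code = 29130.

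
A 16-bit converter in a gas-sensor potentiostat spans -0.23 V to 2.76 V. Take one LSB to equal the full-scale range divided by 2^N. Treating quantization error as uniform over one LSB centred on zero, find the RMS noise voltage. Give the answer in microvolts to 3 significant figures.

Full-scale range = 2.76 V − (-0.23 V) = 2.99 V.
Step size = 2.99/65536 V = 45.624 µV.
V_rms = LSB/√12 = 45.624 µV / √12 = 13.2 µV.

13.2 µV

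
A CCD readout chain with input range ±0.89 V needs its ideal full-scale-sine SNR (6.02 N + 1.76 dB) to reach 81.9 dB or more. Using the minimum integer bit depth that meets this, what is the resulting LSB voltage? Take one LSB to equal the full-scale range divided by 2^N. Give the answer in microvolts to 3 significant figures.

Range = 0.89 − (-0.89) = 1.78 V.
Required N = ⌈(81.9 − 1.76)/6.02⌉ = ⌈13.312⌉ = 14.
Step size = 1.78/16384 V = 109 µV.

109 µV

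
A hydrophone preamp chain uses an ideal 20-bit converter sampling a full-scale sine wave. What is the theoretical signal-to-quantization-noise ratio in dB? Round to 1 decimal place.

SNR = 6.02·20 + 1.76 = 122.16 dB.

122.2 dB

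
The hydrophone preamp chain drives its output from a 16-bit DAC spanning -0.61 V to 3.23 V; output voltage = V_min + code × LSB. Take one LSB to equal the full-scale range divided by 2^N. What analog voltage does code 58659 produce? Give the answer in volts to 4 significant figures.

The full-scale span is 3.23 − (-0.61) = 3.84 V. LSB = 3.84 V / 2^16.
V_out = -0.61 + 58659 × (3.84/65536) V
      = -0.61 + 3.43705 = 2.82705 V.

2.827 V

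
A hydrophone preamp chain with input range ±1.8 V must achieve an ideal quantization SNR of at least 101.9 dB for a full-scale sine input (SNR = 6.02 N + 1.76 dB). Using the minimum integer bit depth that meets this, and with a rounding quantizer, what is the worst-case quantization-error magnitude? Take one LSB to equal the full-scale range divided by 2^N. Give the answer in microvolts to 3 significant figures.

13.7 µV

The full-scale span is 1.8 − (-1.8) = 3.6 V.
Required N = ⌈(101.9 − 1.76)/6.02⌉ = ⌈16.635⌉ = 17.
Step size = 3.6/131072 V = 27.466 µV.
Max error for round-to-nearest is LSB/2 = 13.7 µV.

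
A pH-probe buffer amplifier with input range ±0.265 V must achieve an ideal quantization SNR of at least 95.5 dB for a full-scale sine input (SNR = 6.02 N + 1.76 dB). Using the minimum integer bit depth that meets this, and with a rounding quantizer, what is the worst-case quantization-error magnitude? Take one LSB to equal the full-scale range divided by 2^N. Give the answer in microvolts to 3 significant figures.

4.04 µV

Full-scale range = 0.265 V − (-0.265 V) = 0.53 V.
N ≥ (95.5 − 1.76)/6.02 = 15.571 → N_min = 16.
One LSB is 0.53 V / 65536 = 8.0872 µV.
Half an LSB is 4.04 µV.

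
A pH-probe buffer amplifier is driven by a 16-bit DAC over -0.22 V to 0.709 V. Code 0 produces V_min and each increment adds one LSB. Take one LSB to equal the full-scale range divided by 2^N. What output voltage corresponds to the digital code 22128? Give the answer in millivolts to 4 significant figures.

The full-scale span is 0.709 − (-0.22) = 0.929 V. LSB = 0.929 V / 2^16.
V_out = V_min + code × LSB = -0.22 V + 22128 × 0.929 V / 65536
      = -0.22 V + 0.313674 V = 0.0936736 V.

93.67 mV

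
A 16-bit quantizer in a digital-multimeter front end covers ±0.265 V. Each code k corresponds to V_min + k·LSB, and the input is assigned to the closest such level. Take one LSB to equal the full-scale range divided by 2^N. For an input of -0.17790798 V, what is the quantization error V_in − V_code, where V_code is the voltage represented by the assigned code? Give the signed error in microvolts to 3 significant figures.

+1.41 µV

Full-scale range = 0.265 V − (-0.265 V) = 0.53 V. LSB = 0.53 V / 2^16 ≈ 8.087 µV.
(V_in − V_min)/LSB = (-0.17790798 − (-0.265)) × 65536/0.53 = 10769.1748 → nearest code k = 10769.
Reconstructed level: -0.265 + 10769 × 0.53/65536 V = -0.17790939331 V.
V_in − V_code = -0.17790798 − (-0.17790939331) = +1.41 µV.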